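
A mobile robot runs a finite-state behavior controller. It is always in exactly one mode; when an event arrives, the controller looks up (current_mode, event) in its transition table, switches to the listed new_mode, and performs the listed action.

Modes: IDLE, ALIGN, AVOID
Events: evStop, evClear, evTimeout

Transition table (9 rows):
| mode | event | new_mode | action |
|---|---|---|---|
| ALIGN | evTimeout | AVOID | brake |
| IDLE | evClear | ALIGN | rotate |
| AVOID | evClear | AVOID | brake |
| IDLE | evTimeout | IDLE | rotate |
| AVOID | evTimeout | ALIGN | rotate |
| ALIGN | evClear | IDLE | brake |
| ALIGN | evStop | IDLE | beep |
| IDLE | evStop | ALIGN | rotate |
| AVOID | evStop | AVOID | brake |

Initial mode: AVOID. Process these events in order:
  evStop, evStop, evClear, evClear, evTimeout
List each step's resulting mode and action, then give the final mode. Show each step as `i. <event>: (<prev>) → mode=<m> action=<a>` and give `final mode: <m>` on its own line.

1. evStop: (AVOID) → mode=AVOID action=brake
2. evStop: (AVOID) → mode=AVOID action=brake
3. evClear: (AVOID) → mode=AVOID action=brake
4. evClear: (AVOID) → mode=AVOID action=brake
5. evTimeout: (AVOID) → mode=ALIGN action=rotate

final mode: ALIGN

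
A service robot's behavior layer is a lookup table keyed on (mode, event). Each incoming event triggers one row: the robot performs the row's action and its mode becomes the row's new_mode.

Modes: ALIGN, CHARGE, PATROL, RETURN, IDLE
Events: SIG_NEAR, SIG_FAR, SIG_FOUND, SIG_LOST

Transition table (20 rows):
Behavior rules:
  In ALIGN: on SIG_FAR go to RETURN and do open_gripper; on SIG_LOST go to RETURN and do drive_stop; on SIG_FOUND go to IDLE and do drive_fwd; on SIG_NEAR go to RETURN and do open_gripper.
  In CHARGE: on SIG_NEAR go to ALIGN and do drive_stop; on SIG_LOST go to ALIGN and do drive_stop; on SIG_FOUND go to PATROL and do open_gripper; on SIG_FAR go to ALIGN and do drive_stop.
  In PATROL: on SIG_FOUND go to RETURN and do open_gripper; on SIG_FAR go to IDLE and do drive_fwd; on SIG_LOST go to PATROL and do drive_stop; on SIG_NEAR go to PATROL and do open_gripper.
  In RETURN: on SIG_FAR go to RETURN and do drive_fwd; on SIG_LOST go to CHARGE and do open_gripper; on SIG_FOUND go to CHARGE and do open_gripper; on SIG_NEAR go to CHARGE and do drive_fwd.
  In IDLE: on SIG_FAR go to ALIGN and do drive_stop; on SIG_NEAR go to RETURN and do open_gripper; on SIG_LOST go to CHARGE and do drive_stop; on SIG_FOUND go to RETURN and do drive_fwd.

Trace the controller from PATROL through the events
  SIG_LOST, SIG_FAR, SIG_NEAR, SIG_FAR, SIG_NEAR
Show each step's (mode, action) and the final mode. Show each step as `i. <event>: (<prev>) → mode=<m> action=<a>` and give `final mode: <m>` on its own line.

final mode: CHARGE

1. SIG_LOST: (PATROL) → mode=PATROL action=drive_stop
2. SIG_FAR: (PATROL) → mode=IDLE action=drive_fwd
3. SIG_NEAR: (IDLE) → mode=RETURN action=open_gripper
4. SIG_FAR: (RETURN) → mode=RETURN action=drive_fwd
5. SIG_NEAR: (RETURN) → mode=CHARGE action=drive_fwd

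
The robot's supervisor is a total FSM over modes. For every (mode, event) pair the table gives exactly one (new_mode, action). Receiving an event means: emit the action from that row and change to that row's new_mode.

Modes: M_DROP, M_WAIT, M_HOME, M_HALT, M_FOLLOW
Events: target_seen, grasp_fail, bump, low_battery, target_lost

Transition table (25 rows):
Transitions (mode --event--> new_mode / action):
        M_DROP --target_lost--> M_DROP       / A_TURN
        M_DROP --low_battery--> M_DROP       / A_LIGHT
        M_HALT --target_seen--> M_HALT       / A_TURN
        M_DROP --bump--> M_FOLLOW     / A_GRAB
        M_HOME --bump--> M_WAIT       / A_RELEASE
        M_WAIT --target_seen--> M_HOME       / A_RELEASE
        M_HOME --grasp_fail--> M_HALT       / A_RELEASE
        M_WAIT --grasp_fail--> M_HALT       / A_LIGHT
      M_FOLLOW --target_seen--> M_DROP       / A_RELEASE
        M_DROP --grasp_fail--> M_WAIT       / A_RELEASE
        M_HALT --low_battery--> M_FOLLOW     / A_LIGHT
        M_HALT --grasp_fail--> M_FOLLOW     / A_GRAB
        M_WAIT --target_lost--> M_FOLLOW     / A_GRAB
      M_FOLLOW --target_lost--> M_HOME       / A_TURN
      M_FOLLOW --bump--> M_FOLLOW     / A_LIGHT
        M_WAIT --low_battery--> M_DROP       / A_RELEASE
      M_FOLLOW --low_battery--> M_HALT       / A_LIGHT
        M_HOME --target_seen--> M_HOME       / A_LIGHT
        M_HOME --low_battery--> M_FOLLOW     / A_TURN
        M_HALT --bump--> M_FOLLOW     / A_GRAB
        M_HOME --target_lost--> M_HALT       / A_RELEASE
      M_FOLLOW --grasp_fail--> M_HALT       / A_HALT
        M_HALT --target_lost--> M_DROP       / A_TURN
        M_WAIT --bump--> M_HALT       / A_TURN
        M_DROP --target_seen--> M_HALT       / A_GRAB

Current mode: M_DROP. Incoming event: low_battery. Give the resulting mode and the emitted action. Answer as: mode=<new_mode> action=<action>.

mode=M_DROP action=A_LIGHT

current mode = M_DROP; filter table to that mode:
  (M_DROP, target_lost) → (M_DROP, A_TURN)
  (M_DROP, low_battery) → (M_DROP, A_LIGHT)  ← event matches
  (M_DROP, bump) → (M_FOLLOW, A_GRAB)
  (M_DROP, grasp_fail) → (M_WAIT, A_RELEASE)
  (M_DROP, target_seen) → (M_HALT, A_GRAB)
event = low_battery selects (M_DROP, A_LIGHT)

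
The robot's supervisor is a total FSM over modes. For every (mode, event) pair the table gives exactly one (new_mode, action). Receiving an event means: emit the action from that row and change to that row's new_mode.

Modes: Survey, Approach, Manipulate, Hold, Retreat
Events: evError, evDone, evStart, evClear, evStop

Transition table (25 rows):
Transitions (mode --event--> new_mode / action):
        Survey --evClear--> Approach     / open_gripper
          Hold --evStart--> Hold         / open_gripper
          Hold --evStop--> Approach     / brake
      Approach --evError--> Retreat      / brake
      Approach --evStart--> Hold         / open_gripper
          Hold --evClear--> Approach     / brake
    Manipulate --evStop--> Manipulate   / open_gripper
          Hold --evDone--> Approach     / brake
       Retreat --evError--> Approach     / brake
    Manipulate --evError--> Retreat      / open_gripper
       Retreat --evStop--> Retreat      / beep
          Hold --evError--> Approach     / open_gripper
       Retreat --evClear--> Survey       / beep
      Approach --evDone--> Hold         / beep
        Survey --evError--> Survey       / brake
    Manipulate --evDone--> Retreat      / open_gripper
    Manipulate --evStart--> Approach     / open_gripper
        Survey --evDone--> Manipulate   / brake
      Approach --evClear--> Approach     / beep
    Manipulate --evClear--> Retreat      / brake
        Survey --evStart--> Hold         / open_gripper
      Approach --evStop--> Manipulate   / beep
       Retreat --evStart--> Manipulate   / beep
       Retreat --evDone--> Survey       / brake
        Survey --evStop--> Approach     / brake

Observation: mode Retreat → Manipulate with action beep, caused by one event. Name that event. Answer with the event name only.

try evError: (Retreat, evError) → (Approach, brake)
try evDone: (Retreat, evDone) → (Survey, brake)
try evStart: (Retreat, evStart) → (Manipulate, beep)  ← matches
try evClear: (Retreat, evClear) → (Survey, beep)
try evStop: (Retreat, evStop) → (Retreat, beep)

evStart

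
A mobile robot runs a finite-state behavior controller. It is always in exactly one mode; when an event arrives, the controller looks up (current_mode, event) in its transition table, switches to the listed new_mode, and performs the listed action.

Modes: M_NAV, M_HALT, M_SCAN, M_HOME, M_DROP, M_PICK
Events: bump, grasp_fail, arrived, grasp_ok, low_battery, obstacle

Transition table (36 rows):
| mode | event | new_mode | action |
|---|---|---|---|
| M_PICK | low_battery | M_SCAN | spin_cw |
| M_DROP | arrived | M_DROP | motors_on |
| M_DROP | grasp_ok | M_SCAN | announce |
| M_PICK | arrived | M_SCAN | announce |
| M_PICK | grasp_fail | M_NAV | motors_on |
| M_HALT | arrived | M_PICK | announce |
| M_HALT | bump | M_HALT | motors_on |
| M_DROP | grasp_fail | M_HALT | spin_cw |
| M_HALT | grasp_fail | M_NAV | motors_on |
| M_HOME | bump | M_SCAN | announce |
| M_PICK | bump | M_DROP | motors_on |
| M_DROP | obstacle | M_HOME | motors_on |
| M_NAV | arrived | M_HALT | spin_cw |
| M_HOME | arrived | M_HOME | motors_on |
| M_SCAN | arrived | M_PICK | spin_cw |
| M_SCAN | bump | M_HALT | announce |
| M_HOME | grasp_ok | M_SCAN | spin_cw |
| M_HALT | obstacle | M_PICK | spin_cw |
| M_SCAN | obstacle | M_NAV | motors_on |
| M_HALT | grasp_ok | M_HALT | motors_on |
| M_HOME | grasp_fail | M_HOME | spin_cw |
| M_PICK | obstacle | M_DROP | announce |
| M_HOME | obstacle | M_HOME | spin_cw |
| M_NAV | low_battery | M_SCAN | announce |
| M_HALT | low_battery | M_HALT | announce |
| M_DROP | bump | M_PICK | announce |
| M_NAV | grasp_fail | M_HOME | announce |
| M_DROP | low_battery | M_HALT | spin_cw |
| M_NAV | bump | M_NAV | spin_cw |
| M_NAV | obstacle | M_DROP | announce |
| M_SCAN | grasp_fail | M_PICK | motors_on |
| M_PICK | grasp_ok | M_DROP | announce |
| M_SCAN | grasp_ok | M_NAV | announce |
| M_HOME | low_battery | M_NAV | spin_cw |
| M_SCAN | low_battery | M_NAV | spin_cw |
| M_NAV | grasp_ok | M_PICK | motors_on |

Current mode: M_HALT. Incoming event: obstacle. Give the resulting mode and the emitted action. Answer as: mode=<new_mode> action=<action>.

mode=M_PICK action=spin_cw

current mode = M_HALT; filter table to that mode:
  (M_HALT, arrived) → (M_PICK, announce)
  (M_HALT, bump) → (M_HALT, motors_on)
  (M_HALT, grasp_fail) → (M_NAV, motors_on)
  (M_HALT, obstacle) → (M_PICK, spin_cw)  ← event matches
  (M_HALT, grasp_ok) → (M_HALT, motors_on)
  (M_HALT, low_battery) → (M_HALT, announce)
event = obstacle selects (M_PICK, spin_cw)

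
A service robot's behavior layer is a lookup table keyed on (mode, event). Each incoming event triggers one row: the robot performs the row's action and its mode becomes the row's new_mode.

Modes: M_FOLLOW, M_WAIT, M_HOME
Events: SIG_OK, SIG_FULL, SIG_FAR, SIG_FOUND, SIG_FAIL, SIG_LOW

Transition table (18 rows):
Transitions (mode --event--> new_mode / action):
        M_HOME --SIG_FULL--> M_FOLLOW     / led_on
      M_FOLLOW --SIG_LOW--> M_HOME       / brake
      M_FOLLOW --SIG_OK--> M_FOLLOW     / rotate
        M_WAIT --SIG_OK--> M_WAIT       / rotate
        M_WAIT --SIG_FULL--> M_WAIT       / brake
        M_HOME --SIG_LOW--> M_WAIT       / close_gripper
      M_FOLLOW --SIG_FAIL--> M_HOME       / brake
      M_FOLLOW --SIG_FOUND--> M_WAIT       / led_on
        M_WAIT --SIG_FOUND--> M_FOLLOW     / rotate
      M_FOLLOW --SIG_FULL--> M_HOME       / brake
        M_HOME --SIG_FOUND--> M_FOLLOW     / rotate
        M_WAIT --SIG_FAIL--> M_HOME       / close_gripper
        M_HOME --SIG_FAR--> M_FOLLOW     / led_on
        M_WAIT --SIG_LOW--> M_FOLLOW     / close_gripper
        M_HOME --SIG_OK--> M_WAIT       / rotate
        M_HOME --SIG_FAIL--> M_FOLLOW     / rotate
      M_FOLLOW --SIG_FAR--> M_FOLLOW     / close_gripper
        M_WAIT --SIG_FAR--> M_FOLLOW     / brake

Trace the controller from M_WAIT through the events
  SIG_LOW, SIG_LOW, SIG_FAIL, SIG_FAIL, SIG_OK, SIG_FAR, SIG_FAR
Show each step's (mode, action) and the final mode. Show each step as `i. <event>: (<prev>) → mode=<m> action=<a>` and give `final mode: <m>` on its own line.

final mode: M_FOLLOW

1. SIG_LOW: (M_WAIT) → mode=M_FOLLOW action=close_gripper
2. SIG_LOW: (M_FOLLOW) → mode=M_HOME action=brake
3. SIG_FAIL: (M_HOME) → mode=M_FOLLOW action=rotate
4. SIG_FAIL: (M_FOLLOW) → mode=M_HOME action=brake
5. SIG_OK: (M_HOME) → mode=M_WAIT action=rotate
6. SIG_FAR: (M_WAIT) → mode=M_FOLLOW action=brake
7. SIG_FAR: (M_FOLLOW) → mode=M_FOLLOW action=close_gripper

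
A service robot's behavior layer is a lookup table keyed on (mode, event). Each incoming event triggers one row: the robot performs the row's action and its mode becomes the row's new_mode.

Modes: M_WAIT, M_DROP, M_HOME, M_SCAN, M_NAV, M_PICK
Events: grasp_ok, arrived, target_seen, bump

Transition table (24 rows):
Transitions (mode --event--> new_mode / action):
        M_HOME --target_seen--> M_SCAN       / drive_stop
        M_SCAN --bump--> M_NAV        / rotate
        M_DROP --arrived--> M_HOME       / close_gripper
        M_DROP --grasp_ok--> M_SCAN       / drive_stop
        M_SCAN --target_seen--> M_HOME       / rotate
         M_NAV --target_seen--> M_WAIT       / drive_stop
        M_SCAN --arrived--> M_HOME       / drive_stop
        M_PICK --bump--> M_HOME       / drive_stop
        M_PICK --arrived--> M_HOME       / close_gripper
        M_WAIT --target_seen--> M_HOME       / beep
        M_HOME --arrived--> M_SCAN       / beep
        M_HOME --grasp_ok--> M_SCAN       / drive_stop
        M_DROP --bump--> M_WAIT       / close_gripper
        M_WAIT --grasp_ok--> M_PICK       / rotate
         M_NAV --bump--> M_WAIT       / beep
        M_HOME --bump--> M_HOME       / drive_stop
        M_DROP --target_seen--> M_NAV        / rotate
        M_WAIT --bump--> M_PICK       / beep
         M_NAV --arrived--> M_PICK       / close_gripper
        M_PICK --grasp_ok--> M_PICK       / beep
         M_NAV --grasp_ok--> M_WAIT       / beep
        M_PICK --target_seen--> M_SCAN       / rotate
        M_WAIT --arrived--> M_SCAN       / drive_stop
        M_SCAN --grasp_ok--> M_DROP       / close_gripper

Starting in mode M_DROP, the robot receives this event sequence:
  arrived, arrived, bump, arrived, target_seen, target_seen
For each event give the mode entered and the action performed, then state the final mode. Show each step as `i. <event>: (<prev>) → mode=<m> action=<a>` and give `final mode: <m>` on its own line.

final mode: M_HOME

1. arrived: (M_DROP) → mode=M_HOME action=close_gripper
2. arrived: (M_HOME) → mode=M_SCAN action=beep
3. bump: (M_SCAN) → mode=M_NAV action=rotate
4. arrived: (M_NAV) → mode=M_PICK action=close_gripper
5. target_seen: (M_PICK) → mode=M_SCAN action=rotate
6. target_seen: (M_SCAN) → mode=M_HOME action=rotate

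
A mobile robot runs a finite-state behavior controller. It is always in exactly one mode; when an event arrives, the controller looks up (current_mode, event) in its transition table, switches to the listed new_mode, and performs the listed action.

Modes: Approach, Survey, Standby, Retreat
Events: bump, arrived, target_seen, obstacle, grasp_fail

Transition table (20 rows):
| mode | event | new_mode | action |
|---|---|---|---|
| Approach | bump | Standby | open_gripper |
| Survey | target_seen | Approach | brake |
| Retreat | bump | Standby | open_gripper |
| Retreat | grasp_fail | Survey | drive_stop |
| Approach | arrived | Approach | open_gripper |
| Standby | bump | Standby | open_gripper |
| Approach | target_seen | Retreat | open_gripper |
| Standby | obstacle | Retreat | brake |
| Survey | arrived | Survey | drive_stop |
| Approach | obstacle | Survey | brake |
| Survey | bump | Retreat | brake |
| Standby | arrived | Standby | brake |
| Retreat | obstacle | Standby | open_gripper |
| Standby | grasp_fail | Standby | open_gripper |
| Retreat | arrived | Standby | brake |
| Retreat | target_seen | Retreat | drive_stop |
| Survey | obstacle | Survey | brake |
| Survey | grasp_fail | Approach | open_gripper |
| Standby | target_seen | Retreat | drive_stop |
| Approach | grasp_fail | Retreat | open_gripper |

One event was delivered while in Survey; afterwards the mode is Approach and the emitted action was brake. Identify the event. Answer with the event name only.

try bump: (Survey, bump) → (Retreat, brake)
try arrived: (Survey, arrived) → (Survey, drive_stop)
try target_seen: (Survey, target_seen) → (Approach, brake)  ← matches
try obstacle: (Survey, obstacle) → (Survey, brake)
try grasp_fail: (Survey, grasp_fail) → (Approach, open_gripper)

target_seen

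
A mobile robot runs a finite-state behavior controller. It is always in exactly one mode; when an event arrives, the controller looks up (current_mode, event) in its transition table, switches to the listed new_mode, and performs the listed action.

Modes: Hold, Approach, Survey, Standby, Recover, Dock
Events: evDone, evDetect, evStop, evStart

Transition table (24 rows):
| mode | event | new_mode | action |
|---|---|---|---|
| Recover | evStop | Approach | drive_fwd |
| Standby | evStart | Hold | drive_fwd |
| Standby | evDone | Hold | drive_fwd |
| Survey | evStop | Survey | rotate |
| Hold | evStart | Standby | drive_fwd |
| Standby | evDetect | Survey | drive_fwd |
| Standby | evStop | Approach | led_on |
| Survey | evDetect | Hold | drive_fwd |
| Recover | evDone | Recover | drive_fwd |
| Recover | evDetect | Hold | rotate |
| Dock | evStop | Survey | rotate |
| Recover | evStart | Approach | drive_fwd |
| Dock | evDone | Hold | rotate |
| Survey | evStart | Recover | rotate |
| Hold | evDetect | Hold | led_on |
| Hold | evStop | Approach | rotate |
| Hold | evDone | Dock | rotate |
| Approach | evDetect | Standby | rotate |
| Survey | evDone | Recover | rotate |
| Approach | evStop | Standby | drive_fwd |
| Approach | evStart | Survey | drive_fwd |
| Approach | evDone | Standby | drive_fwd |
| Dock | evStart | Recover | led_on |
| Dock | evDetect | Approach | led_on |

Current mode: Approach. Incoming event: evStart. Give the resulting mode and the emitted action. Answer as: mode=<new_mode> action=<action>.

current mode = Approach; filter table to that mode:
  (Approach, evDetect) → (Standby, rotate)
  (Approach, evStop) → (Standby, drive_fwd)
  (Approach, evStart) → (Survey, drive_fwd)  ← event matches
  (Approach, evDone) → (Standby, drive_fwd)
event = evStart selects (Survey, drive_fwd)

mode=Survey action=drive_fwd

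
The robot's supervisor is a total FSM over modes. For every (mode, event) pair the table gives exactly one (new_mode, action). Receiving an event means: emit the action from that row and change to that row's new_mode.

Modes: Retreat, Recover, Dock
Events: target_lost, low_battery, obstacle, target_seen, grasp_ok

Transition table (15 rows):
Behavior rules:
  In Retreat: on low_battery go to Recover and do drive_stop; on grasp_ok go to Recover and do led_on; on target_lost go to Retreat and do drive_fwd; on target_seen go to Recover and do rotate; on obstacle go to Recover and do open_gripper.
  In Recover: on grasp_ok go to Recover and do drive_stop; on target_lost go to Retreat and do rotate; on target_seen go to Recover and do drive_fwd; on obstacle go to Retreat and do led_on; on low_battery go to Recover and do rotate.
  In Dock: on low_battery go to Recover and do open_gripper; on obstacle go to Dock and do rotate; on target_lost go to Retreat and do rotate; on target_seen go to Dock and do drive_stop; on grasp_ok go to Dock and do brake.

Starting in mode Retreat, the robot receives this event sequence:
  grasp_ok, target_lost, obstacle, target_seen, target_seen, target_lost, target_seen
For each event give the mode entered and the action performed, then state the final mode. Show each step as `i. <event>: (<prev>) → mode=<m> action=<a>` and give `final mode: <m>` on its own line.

1. grasp_ok: (Retreat) → mode=Recover action=led_on
2. target_lost: (Recover) → mode=Retreat action=rotate
3. obstacle: (Retreat) → mode=Recover action=open_gripper
4. target_seen: (Recover) → mode=Recover action=drive_fwd
5. target_seen: (Recover) → mode=Recover action=drive_fwd
6. target_lost: (Recover) → mode=Retreat action=rotate
7. target_seen: (Retreat) → mode=Recover action=rotate

final mode: Recover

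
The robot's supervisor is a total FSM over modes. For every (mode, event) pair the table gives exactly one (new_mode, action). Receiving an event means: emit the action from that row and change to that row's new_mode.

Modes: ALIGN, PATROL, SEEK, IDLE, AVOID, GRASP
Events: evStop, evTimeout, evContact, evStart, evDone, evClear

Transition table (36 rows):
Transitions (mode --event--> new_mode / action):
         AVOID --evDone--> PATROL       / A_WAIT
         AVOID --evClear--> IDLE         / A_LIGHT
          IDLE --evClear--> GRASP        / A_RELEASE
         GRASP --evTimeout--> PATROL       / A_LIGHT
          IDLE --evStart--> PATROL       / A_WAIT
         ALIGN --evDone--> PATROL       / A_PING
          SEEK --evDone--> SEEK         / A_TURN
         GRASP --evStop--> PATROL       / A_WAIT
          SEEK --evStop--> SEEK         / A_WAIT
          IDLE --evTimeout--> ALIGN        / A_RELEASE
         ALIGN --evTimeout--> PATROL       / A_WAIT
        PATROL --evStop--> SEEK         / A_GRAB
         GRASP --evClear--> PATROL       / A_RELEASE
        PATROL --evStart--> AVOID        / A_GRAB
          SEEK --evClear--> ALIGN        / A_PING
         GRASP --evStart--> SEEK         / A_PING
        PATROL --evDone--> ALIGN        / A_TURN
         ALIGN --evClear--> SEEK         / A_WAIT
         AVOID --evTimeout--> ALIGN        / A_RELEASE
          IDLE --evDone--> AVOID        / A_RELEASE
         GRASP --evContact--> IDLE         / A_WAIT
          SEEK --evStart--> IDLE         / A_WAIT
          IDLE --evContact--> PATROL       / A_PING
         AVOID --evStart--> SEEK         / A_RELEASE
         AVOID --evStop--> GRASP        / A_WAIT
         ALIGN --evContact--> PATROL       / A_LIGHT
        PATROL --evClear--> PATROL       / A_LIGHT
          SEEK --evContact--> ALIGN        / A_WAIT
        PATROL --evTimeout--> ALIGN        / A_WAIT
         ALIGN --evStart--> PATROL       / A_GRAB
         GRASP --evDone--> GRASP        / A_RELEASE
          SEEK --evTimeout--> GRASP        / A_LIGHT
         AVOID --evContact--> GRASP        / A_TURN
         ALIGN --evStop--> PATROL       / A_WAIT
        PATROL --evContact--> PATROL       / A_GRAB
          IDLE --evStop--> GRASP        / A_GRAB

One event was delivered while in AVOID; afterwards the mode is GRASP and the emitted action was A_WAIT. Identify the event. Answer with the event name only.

evStop

try evStop: (AVOID, evStop) → (GRASP, A_WAIT)  ← matches
try evTimeout: (AVOID, evTimeout) → (ALIGN, A_RELEASE)
try evContact: (AVOID, evContact) → (GRASP, A_TURN)
try evStart: (AVOID, evStart) → (SEEK, A_RELEASE)
try evDone: (AVOID, evDone) → (PATROL, A_WAIT)
try evClear: (AVOID, evClear) → (IDLE, A_LIGHT)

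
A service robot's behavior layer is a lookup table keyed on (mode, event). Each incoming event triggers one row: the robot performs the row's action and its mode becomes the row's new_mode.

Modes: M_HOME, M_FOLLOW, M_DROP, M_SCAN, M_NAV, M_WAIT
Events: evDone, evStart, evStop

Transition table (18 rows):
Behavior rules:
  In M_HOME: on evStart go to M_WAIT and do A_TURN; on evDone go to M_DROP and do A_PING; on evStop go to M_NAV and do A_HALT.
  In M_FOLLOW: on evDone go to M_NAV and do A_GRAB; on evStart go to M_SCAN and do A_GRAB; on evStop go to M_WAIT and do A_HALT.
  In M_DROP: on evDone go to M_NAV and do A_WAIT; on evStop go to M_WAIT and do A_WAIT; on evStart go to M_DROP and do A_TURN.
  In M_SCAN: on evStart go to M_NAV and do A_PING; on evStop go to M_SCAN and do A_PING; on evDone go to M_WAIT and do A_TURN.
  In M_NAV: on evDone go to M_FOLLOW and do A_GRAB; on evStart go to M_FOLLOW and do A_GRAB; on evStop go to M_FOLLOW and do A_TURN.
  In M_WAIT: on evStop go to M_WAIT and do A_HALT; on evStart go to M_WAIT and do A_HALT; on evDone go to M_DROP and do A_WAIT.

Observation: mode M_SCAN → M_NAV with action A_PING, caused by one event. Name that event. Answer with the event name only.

try evDone: (M_SCAN, evDone) → (M_WAIT, A_TURN)
try evStart: (M_SCAN, evStart) → (M_NAV, A_PING)  ← matches
try evStop: (M_SCAN, evStop) → (M_SCAN, A_PING)

evStart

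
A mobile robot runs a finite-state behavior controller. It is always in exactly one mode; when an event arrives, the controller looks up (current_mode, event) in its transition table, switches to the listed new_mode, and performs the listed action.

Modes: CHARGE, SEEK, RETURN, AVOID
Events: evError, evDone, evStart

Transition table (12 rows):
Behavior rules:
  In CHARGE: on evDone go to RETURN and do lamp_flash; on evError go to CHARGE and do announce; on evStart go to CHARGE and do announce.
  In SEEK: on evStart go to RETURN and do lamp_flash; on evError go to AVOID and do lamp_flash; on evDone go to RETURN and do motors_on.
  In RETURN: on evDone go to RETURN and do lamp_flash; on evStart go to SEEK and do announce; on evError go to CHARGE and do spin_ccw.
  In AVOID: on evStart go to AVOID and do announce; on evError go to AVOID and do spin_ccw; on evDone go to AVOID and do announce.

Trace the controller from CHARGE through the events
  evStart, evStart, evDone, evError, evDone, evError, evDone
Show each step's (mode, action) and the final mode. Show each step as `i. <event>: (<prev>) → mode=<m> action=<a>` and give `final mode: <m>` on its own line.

1. evStart: (CHARGE) → mode=CHARGE action=announce
2. evStart: (CHARGE) → mode=CHARGE action=announce
3. evDone: (CHARGE) → mode=RETURN action=lamp_flash
4. evError: (RETURN) → mode=CHARGE action=spin_ccw
5. evDone: (CHARGE) → mode=RETURN action=lamp_flash
6. evError: (RETURN) → mode=CHARGE action=spin_ccw
7. evDone: (CHARGE) → mode=RETURN action=lamp_flash

final mode: RETURN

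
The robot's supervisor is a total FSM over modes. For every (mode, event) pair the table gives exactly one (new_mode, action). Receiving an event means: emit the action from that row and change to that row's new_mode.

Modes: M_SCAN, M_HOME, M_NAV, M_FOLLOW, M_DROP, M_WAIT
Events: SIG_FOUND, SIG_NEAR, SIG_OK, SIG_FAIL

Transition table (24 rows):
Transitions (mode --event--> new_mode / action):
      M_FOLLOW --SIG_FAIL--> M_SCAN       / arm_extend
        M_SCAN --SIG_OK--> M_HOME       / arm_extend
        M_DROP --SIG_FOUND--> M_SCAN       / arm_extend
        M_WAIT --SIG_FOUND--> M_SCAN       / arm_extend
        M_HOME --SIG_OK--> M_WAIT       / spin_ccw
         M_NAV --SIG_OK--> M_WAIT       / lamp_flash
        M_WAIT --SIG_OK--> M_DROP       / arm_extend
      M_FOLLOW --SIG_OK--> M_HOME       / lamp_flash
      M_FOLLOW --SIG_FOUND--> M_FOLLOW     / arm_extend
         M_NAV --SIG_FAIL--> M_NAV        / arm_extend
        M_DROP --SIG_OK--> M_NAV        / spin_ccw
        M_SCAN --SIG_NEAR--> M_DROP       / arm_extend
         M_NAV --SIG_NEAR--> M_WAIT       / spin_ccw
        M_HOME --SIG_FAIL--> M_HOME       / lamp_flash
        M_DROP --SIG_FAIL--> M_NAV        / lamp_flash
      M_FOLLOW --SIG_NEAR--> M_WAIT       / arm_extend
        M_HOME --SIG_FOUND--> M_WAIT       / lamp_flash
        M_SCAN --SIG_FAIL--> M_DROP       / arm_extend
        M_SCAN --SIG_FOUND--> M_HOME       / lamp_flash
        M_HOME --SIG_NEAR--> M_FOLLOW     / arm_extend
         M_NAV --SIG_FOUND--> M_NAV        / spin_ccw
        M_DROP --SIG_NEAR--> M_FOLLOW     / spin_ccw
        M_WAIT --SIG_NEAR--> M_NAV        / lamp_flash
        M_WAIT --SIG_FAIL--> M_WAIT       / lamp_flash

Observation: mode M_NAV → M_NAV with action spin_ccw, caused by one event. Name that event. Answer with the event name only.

SIG_FOUND

try SIG_FOUND: (M_NAV, SIG_FOUND) → (M_NAV, spin_ccw)  ← matches
try SIG_NEAR: (M_NAV, SIG_NEAR) → (M_WAIT, spin_ccw)
try SIG_OK: (M_NAV, SIG_OK) → (M_WAIT, lamp_flash)
try SIG_FAIL: (M_NAV, SIG_FAIL) → (M_NAV, arm_extend)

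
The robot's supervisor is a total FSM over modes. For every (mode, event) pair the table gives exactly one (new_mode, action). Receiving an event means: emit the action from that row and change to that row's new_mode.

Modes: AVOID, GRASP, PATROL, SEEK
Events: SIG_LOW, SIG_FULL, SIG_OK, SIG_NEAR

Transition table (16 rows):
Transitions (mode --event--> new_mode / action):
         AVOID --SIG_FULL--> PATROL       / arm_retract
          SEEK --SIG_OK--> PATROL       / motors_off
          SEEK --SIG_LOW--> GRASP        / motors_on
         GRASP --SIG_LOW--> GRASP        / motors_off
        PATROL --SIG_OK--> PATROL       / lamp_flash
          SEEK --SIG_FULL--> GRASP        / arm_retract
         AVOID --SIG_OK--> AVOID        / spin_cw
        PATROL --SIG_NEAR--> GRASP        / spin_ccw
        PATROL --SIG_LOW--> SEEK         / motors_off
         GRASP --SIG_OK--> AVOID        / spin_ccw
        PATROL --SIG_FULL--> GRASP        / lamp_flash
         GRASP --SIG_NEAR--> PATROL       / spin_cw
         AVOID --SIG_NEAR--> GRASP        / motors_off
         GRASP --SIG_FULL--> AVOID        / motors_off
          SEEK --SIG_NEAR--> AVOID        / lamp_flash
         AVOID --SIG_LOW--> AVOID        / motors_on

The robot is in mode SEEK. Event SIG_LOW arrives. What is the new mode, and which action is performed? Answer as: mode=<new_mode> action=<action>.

mode=GRASP action=motors_on

current mode = SEEK; filter table to that mode:
  (SEEK, SIG_OK) → (PATROL, motors_off)
  (SEEK, SIG_LOW) → (GRASP, motors_on)  ← event matches
  (SEEK, SIG_FULL) → (GRASP, arm_retract)
  (SEEK, SIG_NEAR) → (AVOID, lamp_flash)
event = SIG_LOW selects (GRASP, motors_on)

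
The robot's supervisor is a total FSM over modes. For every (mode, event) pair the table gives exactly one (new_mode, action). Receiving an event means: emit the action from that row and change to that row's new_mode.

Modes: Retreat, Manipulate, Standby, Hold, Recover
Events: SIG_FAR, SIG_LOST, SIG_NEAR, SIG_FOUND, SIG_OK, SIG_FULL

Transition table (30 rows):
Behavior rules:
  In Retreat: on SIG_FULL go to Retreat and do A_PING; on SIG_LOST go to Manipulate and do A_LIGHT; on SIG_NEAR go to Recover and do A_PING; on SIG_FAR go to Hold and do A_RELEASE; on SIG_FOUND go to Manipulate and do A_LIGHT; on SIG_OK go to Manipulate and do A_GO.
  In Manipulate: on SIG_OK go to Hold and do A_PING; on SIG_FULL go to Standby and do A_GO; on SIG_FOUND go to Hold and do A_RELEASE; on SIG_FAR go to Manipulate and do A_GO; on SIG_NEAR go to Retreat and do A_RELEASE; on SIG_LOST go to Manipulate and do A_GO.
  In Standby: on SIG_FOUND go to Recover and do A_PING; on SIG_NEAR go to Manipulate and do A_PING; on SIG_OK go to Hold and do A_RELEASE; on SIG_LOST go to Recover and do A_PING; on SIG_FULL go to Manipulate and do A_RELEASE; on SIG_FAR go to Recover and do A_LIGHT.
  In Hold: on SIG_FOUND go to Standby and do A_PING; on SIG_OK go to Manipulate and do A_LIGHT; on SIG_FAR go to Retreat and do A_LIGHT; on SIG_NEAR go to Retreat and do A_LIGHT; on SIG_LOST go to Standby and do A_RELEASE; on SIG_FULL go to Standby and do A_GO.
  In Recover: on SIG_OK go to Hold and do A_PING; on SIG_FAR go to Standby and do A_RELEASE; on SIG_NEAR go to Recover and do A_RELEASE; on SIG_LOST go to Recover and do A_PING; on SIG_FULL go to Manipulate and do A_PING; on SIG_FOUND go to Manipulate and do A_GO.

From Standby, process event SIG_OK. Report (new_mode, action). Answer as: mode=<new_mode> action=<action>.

current mode = Standby; filter table to that mode:
  (Standby, SIG_FOUND) → (Recover, A_PING)
  (Standby, SIG_NEAR) → (Manipulate, A_PING)
  (Standby, SIG_OK) → (Hold, A_RELEASE)  ← event matches
  (Standby, SIG_LOST) → (Recover, A_PING)
  (Standby, SIG_FULL) → (Manipulate, A_RELEASE)
  (Standby, SIG_FAR) → (Recover, A_LIGHT)
event = SIG_OK selects (Hold, A_RELEASE)

mode=Hold action=A_RELEASE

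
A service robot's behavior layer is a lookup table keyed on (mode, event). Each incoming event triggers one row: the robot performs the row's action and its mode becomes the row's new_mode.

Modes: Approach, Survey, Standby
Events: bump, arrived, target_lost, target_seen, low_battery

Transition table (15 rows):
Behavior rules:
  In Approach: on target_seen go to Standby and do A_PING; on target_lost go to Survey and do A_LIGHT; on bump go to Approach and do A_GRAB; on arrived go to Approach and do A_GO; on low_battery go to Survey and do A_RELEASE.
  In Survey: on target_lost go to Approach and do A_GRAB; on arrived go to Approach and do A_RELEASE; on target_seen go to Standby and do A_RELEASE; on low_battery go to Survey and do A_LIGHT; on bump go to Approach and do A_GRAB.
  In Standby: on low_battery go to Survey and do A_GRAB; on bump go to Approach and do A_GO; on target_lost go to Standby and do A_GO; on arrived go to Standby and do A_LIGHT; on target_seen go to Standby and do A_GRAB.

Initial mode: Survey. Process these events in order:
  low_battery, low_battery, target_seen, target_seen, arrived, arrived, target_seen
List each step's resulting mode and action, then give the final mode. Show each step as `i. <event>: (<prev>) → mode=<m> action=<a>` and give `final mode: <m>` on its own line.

1. low_battery: (Survey) → mode=Survey action=A_LIGHT
2. low_battery: (Survey) → mode=Survey action=A_LIGHT
3. target_seen: (Survey) → mode=Standby action=A_RELEASE
4. target_seen: (Standby) → mode=Standby action=A_GRAB
5. arrived: (Standby) → mode=Standby action=A_LIGHT
6. arrived: (Standby) → mode=Standby action=A_LIGHT
7. target_seen: (Standby) → mode=Standby action=A_GRAB

final mode: Standby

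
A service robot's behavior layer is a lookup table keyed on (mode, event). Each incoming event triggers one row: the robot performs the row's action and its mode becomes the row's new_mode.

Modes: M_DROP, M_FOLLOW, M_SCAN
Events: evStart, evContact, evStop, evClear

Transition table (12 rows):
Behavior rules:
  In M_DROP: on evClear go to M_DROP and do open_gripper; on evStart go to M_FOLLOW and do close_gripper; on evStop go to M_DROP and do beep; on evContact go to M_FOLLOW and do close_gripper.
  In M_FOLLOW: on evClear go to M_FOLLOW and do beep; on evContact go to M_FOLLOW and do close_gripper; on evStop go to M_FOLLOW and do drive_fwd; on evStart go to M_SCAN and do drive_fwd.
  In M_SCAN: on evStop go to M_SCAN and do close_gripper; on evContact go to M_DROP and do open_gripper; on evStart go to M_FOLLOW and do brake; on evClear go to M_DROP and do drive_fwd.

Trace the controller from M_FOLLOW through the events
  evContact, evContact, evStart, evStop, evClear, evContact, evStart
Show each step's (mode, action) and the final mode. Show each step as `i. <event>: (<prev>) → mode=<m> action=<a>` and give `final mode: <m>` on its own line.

final mode: M_SCAN

1. evContact: (M_FOLLOW) → mode=M_FOLLOW action=close_gripper
2. evContact: (M_FOLLOW) → mode=M_FOLLOW action=close_gripper
3. evStart: (M_FOLLOW) → mode=M_SCAN action=drive_fwd
4. evStop: (M_SCAN) → mode=M_SCAN action=close_gripper
5. evClear: (M_SCAN) → mode=M_DROP action=drive_fwd
6. evContact: (M_DROP) → mode=M_FOLLOW action=close_gripper
7. evStart: (M_FOLLOW) → mode=M_SCAN action=drive_fwd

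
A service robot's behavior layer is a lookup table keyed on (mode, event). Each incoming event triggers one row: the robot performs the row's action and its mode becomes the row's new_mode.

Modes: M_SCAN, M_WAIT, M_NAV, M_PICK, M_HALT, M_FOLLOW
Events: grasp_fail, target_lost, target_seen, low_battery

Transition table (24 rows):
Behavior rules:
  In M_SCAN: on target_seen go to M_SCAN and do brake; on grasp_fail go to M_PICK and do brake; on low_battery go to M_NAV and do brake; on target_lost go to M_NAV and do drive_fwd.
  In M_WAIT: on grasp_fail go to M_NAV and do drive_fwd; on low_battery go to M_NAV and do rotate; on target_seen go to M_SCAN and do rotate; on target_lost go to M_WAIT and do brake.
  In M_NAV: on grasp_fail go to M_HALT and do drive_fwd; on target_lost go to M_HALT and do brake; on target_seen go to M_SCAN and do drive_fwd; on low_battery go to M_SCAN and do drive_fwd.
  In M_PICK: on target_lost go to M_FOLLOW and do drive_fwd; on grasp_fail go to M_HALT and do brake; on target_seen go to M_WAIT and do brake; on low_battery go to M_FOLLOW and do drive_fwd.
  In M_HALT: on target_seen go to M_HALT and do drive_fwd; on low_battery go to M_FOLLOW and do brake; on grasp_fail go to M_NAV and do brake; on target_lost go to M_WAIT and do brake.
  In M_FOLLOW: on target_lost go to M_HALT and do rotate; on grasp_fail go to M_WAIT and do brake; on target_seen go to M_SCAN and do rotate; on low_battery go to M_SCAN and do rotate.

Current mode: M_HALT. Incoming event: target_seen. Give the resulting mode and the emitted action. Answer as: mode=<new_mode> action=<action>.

current mode = M_HALT; filter table to that mode:
  (M_HALT, target_seen) → (M_HALT, drive_fwd)  ← event matches
  (M_HALT, low_battery) → (M_FOLLOW, brake)
  (M_HALT, grasp_fail) → (M_NAV, brake)
  (M_HALT, target_lost) → (M_WAIT, brake)
event = target_seen selects (M_HALT, drive_fwd)

mode=M_HALT action=drive_fwd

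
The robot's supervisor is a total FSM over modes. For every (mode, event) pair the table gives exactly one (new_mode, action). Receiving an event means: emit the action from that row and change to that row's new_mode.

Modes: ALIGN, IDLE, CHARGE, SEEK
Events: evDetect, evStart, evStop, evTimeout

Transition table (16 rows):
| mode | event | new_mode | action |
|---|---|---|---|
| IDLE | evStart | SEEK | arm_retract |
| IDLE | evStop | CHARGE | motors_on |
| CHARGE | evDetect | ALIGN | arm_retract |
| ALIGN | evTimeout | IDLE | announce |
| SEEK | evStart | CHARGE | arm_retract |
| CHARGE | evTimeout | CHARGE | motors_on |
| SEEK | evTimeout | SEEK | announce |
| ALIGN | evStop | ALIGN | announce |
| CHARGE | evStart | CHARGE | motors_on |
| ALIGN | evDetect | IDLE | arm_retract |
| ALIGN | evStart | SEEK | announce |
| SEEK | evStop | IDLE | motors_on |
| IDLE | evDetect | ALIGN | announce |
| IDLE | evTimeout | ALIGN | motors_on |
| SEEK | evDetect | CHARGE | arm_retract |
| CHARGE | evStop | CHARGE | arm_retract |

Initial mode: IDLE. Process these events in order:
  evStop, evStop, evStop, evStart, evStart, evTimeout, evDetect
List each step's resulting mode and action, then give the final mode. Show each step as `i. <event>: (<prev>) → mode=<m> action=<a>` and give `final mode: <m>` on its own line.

1. evStop: (IDLE) → mode=CHARGE action=motors_on
2. evStop: (CHARGE) → mode=CHARGE action=arm_retract
3. evStop: (CHARGE) → mode=CHARGE action=arm_retract
4. evStart: (CHARGE) → mode=CHARGE action=motors_on
5. evStart: (CHARGE) → mode=CHARGE action=motors_on
6. evTimeout: (CHARGE) → mode=CHARGE action=motors_on
7. evDetect: (CHARGE) → mode=ALIGN action=arm_retract

final mode: ALIGN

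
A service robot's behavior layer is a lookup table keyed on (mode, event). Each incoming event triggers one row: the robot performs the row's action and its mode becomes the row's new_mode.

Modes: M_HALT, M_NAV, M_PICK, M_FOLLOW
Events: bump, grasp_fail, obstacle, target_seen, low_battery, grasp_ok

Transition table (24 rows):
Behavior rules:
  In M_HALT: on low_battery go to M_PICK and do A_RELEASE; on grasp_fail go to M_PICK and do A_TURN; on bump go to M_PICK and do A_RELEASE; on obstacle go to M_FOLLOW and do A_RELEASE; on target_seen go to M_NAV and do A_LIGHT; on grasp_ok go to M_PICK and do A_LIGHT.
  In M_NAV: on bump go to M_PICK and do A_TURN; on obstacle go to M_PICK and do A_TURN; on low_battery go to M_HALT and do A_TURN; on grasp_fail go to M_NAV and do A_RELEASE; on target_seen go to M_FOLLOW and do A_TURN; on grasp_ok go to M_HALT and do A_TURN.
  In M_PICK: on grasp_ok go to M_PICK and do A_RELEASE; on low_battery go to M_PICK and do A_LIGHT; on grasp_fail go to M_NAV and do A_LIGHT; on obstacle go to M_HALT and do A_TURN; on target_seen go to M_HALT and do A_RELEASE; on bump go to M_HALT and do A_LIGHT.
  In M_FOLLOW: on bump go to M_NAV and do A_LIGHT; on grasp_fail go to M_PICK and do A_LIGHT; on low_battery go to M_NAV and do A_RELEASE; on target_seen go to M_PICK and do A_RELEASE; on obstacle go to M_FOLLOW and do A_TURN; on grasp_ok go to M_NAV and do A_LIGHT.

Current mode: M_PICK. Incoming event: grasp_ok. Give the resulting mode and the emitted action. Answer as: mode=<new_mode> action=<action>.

mode=M_PICK action=A_RELEASE

current mode = M_PICK; filter table to that mode:
  (M_PICK, grasp_ok) → (M_PICK, A_RELEASE)  ← event matches
  (M_PICK, low_battery) → (M_PICK, A_LIGHT)
  (M_PICK, grasp_fail) → (M_NAV, A_LIGHT)
  (M_PICK, obstacle) → (M_HALT, A_TURN)
  (M_PICK, target_seen) → (M_HALT, A_RELEASE)
  (M_PICK, bump) → (M_HALT, A_LIGHT)
event = grasp_ok selects (M_PICK, A_RELEASE)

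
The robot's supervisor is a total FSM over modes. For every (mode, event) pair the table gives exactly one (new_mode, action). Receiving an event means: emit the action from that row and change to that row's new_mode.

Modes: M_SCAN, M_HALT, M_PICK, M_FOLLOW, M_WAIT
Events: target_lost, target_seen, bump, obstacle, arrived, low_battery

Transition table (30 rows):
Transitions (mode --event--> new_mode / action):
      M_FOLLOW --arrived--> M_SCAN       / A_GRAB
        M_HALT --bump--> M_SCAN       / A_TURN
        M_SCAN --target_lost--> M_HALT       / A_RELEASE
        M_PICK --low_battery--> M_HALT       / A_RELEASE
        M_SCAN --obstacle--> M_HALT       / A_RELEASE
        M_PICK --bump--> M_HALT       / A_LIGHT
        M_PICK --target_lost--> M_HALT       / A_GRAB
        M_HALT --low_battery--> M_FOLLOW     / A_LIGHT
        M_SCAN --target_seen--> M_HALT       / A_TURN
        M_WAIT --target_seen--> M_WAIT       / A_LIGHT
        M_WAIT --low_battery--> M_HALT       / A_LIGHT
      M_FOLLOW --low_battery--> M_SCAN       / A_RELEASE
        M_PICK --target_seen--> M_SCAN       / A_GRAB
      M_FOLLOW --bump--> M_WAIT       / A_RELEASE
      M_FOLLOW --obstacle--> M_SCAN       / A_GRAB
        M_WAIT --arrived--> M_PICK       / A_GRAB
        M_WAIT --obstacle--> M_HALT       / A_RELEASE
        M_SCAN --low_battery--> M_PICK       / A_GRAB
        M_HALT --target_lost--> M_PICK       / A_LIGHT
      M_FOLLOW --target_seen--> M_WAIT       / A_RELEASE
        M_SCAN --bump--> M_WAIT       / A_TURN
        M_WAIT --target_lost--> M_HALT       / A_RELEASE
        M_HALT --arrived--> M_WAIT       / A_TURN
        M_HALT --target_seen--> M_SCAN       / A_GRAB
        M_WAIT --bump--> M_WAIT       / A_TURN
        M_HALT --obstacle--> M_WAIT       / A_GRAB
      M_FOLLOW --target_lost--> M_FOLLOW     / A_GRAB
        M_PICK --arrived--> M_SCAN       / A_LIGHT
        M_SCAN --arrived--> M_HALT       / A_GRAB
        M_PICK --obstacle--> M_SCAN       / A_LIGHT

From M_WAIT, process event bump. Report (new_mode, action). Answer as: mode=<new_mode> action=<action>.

current mode = M_WAIT; filter table to that mode:
  (M_WAIT, target_seen) → (M_WAIT, A_LIGHT)
  (M_WAIT, low_battery) → (M_HALT, A_LIGHT)
  (M_WAIT, arrived) → (M_PICK, A_GRAB)
  (M_WAIT, obstacle) → (M_HALT, A_RELEASE)
  (M_WAIT, target_lost) → (M_HALT, A_RELEASE)
  (M_WAIT, bump) → (M_WAIT, A_TURN)  ← event matches
event = bump selects (M_WAIT, A_TURN)

mode=M_WAIT action=A_TURN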